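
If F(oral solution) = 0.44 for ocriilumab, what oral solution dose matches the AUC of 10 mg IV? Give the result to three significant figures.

For equal systemic exposure: F × D_ev = D_iv
D_ev = D_iv / F = 10 / 0.44 = 22.7273 mg

D_oral = 22.7 mg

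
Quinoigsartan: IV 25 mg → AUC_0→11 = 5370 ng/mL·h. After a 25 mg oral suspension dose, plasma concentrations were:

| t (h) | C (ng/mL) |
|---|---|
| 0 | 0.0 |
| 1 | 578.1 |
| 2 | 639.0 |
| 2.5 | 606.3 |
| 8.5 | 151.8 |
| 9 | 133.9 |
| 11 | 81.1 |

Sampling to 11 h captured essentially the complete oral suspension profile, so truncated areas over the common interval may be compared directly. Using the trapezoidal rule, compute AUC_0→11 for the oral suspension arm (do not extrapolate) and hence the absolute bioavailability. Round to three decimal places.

F = 0.702

Trapezoidal AUC_0→11 (oral suspension):
  [0→1]: (0.0+578.1)/2 × 1 = 289.05
  [1→2]: (578.1+639.0)/2 × 1 = 608.55
  [2→2.5]: (639.0+606.3)/2 × 0.5 = 311.325
  [2.5→8.5]: (606.3+151.8)/2 × 6 = 2274.3
  [8.5→9]: (151.8+133.9)/2 × 0.5 = 71.425
  [9→11]: (133.9+81.1)/2 × 2 = 215.0
  Sum = 3769.65 ng/mL·h
F = (AUC_ev/D_ev)/(AUC_iv/D_iv) = (3769.65/25)/(5370/25) = 150.786/214.8 = 0.7020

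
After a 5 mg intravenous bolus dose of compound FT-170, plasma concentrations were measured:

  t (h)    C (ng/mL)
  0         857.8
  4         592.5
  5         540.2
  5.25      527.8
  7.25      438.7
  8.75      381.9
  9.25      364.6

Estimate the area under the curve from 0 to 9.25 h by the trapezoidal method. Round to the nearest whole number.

AUC = 5369 ng/mL·h

Trapezoidal AUC_0→9.25:
  [0→4]: (857.8+592.5)/2 × 4 = 2900.6
  [4→5]: (592.5+540.2)/2 × 1 = 566.35
  [5→5.25]: (540.2+527.8)/2 × 0.25 = 133.5
  [5.25→7.25]: (527.8+438.7)/2 × 2 = 966.5
  [7.25→8.75]: (438.7+381.9)/2 × 1.5 = 615.45
  [8.75→9.25]: (381.9+364.6)/2 × 0.5 = 186.625
  Sum = 5369.025 ng/mL·h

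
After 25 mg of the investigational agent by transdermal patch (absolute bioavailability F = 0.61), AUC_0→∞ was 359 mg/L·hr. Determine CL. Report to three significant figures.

CL = F × Dose / AUC_0→∞
   = 0.61 × 25 / 359 = 0.0424791 L/hr

CL = 0.0425 L/hr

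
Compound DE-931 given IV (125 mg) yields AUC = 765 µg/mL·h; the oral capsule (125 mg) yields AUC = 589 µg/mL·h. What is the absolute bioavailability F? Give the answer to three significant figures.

F = 0.770

F = (AUC_ev / D_ev) / (AUC_iv / D_iv)
  = (589/125) / (765/125)
  = 4.712 / 6.12 = 0.7699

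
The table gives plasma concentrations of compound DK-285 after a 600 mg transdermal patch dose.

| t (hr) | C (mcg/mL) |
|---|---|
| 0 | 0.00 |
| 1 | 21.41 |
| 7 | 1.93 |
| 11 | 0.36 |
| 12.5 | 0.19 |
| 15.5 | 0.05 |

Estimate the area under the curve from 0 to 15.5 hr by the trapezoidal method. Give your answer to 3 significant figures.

Trapezoidal AUC_0→15.5:
  [0→1]: (0.00+21.41)/2 × 1 = 10.705
  [1→7]: (21.41+1.93)/2 × 6 = 70.02
  [7→11]: (1.93+0.36)/2 × 4 = 4.58
  [11→12.5]: (0.36+0.19)/2 × 1.5 = 0.4125
  [12.5→15.5]: (0.19+0.05)/2 × 3 = 0.36
  Sum = 86.0775 mcg/mL·hr

AUC = 86.1 mcg/mL·hr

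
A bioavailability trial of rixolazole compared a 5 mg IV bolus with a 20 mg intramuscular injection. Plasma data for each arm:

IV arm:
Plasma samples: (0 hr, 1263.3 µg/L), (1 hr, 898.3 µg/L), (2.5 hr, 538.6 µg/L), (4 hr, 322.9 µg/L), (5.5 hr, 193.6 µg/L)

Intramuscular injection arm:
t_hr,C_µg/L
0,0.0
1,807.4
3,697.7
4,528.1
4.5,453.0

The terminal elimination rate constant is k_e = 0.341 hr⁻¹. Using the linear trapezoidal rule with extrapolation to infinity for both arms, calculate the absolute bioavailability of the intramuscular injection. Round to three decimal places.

F = 0.272

Trapezoidal AUC_0→5.5 (IV):
  [0→1]: (1263.3+898.3)/2 × 1 = 1080.8
  [1→2.5]: (898.3+538.6)/2 × 1.5 = 1077.675
  [2.5→4]: (538.6+322.9)/2 × 1.5 = 646.125
  [4→5.5]: (322.9+193.6)/2 × 1.5 = 387.375
  Sum = 3191.975 µg/L·hr
IV tail: 193.6/0.341 = 567.742; AUC_iv,0→∞ = 3191.975 + 567.742 = 3759.717 µg/L·hr
Trapezoidal AUC_0→4.5 (intramuscular injection):
  [0→1]: (0.0+807.4)/2 × 1 = 403.7
  [1→3]: (807.4+697.7)/2 × 2 = 1505.1
  [3→4]: (697.7+528.1)/2 × 1 = 612.9
  [4→4.5]: (528.1+453.0)/2 × 0.5 = 245.275
  Sum = 2766.975 µg/L·hr
intramuscular injection tail: 453.0/0.341 = 1328.446; AUC_ev,0→∞ = 2766.975 + 1328.446 = 4095.421 µg/L·hr
F = (AUC_ev/D_ev)/(AUC_iv/D_iv) = (4095.421/20)/(3759.717/5) = 204.77105/751.9434 = 0.2723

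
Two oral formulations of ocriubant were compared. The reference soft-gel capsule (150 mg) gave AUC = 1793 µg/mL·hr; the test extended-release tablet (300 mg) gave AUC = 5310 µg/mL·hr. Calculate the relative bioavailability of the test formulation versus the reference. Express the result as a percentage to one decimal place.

F_rel = 148.1%

F_rel = (AUC_test/D_test) / (AUC_ref/D_ref)
      = (5310/300) / (1793/150)
      = 17.7 / 11.9533 = 1.4808 = 148.08%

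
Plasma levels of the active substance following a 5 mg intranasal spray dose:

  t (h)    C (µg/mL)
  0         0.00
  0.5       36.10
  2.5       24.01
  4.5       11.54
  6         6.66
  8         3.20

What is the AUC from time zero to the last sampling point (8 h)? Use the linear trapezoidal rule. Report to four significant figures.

AUC = 128.2 µg/mL·h

Trapezoidal AUC_0→8:
  [0→0.5]: (0.00+36.10)/2 × 0.5 = 9.025
  [0.5→2.5]: (36.10+24.01)/2 × 2 = 60.11
  [2.5→4.5]: (24.01+11.54)/2 × 2 = 35.55
  [4.5→6]: (11.54+6.66)/2 × 1.5 = 13.65
  [6→8]: (6.66+3.20)/2 × 2 = 9.86
  Sum = 128.195 µg/mL·h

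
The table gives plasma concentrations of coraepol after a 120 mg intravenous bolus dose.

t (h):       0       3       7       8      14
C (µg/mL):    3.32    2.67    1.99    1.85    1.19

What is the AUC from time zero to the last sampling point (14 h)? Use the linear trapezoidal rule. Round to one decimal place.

Trapezoidal AUC_0→14:
  [0→3]: (3.32+2.67)/2 × 3 = 8.985
  [3→7]: (2.67+1.99)/2 × 4 = 9.32
  [7→8]: (1.99+1.85)/2 × 1 = 1.92
  [8→14]: (1.85+1.19)/2 × 6 = 9.12
  Sum = 29.345 µg/mL·h

AUC = 29.3 µg/mL·h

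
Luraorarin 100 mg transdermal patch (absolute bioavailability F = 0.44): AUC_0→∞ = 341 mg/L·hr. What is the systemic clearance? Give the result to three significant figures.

CL = 0.129 L/hr

CL = F × Dose / AUC_0→∞
   = 0.44 × 100 / 341 = 0.129032 L/hr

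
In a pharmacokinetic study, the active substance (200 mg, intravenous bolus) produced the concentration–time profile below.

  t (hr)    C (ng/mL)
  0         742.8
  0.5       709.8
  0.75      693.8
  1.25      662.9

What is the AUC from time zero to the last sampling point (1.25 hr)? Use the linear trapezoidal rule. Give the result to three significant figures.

Trapezoidal AUC_0→1.25:
  [0→0.5]: (742.8+709.8)/2 × 0.5 = 363.15
  [0.5→0.75]: (709.8+693.8)/2 × 0.25 = 175.45
  [0.75→1.25]: (693.8+662.9)/2 × 0.5 = 339.175
  Sum = 877.775 ng/mL·hr

AUC = 878 ng/mL·hr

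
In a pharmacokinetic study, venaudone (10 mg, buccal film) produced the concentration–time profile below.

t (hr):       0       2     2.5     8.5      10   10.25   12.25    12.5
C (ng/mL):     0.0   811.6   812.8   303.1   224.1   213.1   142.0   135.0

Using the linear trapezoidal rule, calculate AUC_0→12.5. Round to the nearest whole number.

Trapezoidal AUC_0→12.5:
  [0→2]: (0.0+811.6)/2 × 2 = 811.6
  [2→2.5]: (811.6+812.8)/2 × 0.5 = 406.1
  [2.5→8.5]: (812.8+303.1)/2 × 6 = 3347.7
  [8.5→10]: (303.1+224.1)/2 × 1.5 = 395.4
  [10→10.25]: (224.1+213.1)/2 × 0.25 = 54.65
  [10.25→12.25]: (213.1+142.0)/2 × 2 = 355.1
  [12.25→12.5]: (142.0+135.0)/2 × 0.25 = 34.625
  Sum = 5405.175 ng/mL·hr

AUC = 5405 ng/mL·hr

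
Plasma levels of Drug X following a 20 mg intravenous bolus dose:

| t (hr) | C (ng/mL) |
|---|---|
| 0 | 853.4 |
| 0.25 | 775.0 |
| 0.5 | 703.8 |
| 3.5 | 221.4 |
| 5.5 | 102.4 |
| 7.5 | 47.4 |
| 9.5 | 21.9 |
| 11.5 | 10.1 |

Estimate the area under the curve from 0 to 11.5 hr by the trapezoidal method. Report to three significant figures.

AUC = 2350 ng/mL·hr

Trapezoidal AUC_0→11.5:
  [0→0.25]: (853.4+775.0)/2 × 0.25 = 203.55
  [0.25→0.5]: (775.0+703.8)/2 × 0.25 = 184.85
  [0.5→3.5]: (703.8+221.4)/2 × 3 = 1387.8
  [3.5→5.5]: (221.4+102.4)/2 × 2 = 323.8
  [5.5→7.5]: (102.4+47.4)/2 × 2 = 149.8
  [7.5→9.5]: (47.4+21.9)/2 × 2 = 69.3
  [9.5→11.5]: (21.9+10.1)/2 × 2 = 32.0
  Sum = 2351.1 ng/mL·hr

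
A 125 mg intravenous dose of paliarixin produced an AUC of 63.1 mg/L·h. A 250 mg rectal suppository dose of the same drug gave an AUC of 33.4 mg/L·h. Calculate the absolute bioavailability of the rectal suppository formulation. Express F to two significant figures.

F = (AUC_ev / D_ev) / (AUC_iv / D_iv)
  = (33.4/250) / (63.1/125)
  = 0.1336 / 0.5048 = 0.2647

F = 0.26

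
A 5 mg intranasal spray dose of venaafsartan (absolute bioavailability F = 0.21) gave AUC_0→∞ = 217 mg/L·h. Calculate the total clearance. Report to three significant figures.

CL = F × Dose / AUC_0→∞
   = 0.21 × 5 / 217 = 0.00483871 L/h

CL = 0.00484 L/h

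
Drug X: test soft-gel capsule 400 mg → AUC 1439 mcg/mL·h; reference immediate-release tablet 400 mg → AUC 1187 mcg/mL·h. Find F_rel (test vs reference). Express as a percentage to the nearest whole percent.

F_rel = 121%

F_rel = (AUC_test/D_test) / (AUC_ref/D_ref)
      = (1439/400) / (1187/400)
      = 3.5975 / 2.9675 = 1.2123 = 121.23%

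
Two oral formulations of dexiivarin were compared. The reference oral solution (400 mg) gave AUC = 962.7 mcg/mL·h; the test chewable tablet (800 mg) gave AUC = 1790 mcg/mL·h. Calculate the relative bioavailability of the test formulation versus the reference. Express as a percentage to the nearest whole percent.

F_rel = 93%

F_rel = (AUC_test/D_test) / (AUC_ref/D_ref)
      = (1790/800) / (962.7/400)
      = 2.2375 / 2.40675 = 0.9297 = 92.97%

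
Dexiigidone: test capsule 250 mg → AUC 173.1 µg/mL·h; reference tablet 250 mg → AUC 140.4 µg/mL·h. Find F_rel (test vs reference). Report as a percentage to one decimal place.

F_rel = 123.3%

F_rel = (AUC_test/D_test) / (AUC_ref/D_ref)
      = (173.1/250) / (140.4/250)
      = 0.6924 / 0.5616 = 1.2329 = 123.29%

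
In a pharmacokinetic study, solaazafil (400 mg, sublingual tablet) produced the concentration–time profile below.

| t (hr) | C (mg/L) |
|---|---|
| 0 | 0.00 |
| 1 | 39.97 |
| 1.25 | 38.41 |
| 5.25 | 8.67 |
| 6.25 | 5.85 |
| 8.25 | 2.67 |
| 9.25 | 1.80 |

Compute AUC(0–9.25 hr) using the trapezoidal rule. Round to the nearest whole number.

Trapezoidal AUC_0→9.25:
  [0→1]: (0.00+39.97)/2 × 1 = 19.985
  [1→1.25]: (39.97+38.41)/2 × 0.25 = 9.7975
  [1.25→5.25]: (38.41+8.67)/2 × 4 = 94.16
  [5.25→6.25]: (8.67+5.85)/2 × 1 = 7.26
  [6.25→8.25]: (5.85+2.67)/2 × 2 = 8.52
  [8.25→9.25]: (2.67+1.80)/2 × 1 = 2.235
  Sum = 141.9575 mg/L·hr

AUC = 142 mg/L·hr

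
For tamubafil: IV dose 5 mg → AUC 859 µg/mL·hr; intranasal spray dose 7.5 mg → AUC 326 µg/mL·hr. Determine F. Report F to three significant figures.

F = 0.253

F = (AUC_ev / D_ev) / (AUC_iv / D_iv)
  = (326/7.5) / (859/5)
  = 43.4667 / 171.8 = 0.2530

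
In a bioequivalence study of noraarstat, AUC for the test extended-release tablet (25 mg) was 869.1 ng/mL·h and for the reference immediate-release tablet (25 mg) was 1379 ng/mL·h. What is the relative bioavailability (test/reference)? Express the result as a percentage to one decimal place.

F_rel = 63.0%

F_rel = (AUC_test/D_test) / (AUC_ref/D_ref)
      = (869.1/25) / (1379/25)
      = 34.764 / 55.16 = 0.6302 = 63.02%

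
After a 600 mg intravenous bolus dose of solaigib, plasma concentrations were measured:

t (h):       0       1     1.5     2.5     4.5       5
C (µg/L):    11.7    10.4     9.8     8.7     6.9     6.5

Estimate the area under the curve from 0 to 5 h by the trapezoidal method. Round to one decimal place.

AUC = 44.3 µg/L·h

Trapezoidal AUC_0→5:
  [0→1]: (11.7+10.4)/2 × 1 = 11.05
  [1→1.5]: (10.4+9.8)/2 × 0.5 = 5.05
  [1.5→2.5]: (9.8+8.7)/2 × 1 = 9.25
  [2.5→4.5]: (8.7+6.9)/2 × 2 = 15.6
  [4.5→5]: (6.9+6.5)/2 × 0.5 = 3.35
  Sum = 44.3 µg/L·h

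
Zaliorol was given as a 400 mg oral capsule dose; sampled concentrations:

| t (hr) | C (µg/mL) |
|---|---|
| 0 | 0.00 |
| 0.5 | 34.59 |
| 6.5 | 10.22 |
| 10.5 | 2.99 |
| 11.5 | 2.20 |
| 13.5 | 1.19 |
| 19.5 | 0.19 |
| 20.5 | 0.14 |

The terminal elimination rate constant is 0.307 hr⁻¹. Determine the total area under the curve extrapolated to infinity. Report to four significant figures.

Trapezoidal AUC_0→20.5:
  [0→0.5]: (0.00+34.59)/2 × 0.5 = 8.6475
  [0.5→6.5]: (34.59+10.22)/2 × 6 = 134.43
  [6.5→10.5]: (10.22+2.99)/2 × 4 = 26.42
  [10.5→11.5]: (2.99+2.20)/2 × 1 = 2.595
  [11.5→13.5]: (2.20+1.19)/2 × 2 = 3.39
  [13.5→19.5]: (1.19+0.19)/2 × 6 = 4.14
  [19.5→20.5]: (0.19+0.14)/2 × 1 = 0.165
  Sum = 179.7875 µg/mL·hr
Extrapolated tail: C_last / k_e = 0.14 / 0.307 = 0.456
AUC_0→∞ = 179.7875 + 0.456 = 180.2435 µg/mL·hr

AUC = 180.2 µg/mL·hr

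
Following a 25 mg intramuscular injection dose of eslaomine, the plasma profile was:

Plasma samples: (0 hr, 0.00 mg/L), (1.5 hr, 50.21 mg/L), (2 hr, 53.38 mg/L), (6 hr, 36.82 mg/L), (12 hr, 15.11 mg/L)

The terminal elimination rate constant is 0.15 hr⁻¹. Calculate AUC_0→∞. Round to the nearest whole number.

Trapezoidal AUC_0→12:
  [0→1.5]: (0.00+50.21)/2 × 1.5 = 37.6575
  [1.5→2]: (50.21+53.38)/2 × 0.5 = 25.8975
  [2→6]: (53.38+36.82)/2 × 4 = 180.4
  [6→12]: (36.82+15.11)/2 × 6 = 155.79
  Sum = 399.745 mg/L·hr
Extrapolated tail: C_last / k_e = 15.11 / 0.15 = 100.733
AUC_0→∞ = 399.745 + 100.733 = 500.478 mg/L·hr

AUC = 500 mg/L·hr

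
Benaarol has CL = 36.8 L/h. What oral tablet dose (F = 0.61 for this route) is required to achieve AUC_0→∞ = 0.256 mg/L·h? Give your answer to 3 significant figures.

Dose = CL × AUC_0→∞ / F
     = 36.8 × 0.256 / 0.61 = 15.4439 mg

Dose = 15.4 mg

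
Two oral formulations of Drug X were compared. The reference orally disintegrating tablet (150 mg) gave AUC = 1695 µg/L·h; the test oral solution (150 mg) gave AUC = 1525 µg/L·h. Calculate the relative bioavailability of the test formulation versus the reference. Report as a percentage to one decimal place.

F_rel = 90.0%

F_rel = (AUC_test/D_test) / (AUC_ref/D_ref)
      = (1525/150) / (1695/150)
      = 10.1667 / 11.3 = 0.8997 = 89.97%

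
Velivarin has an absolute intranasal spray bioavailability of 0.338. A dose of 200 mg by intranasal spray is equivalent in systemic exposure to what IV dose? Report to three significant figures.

Systemic exposure from an extravascular dose = F × D_ev, so the equivalent IV dose is F × D_ev.
D_iv = F × D_ev = 0.338 × 200 = 67.6 mg

D_iv = 67.6 mg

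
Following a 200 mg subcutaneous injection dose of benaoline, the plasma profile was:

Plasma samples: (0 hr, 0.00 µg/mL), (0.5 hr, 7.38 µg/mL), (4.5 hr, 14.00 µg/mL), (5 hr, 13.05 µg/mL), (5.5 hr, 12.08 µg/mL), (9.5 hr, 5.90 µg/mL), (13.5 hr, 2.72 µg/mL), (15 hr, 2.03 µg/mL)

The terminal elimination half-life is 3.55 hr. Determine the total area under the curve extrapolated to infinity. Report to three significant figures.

AUC = 125 µg/mL·hr

Trapezoidal AUC_0→15:
  [0→0.5]: (0.00+7.38)/2 × 0.5 = 1.845
  [0.5→4.5]: (7.38+14.00)/2 × 4 = 42.76
  [4.5→5]: (14.00+13.05)/2 × 0.5 = 6.7625
  [5→5.5]: (13.05+12.08)/2 × 0.5 = 6.2825
  [5.5→9.5]: (12.08+5.90)/2 × 4 = 35.96
  [9.5→13.5]: (5.90+2.72)/2 × 4 = 17.24
  [13.5→15]: (2.72+2.03)/2 × 1.5 = 3.5625
  Sum = 114.4125 µg/mL·hr
k_e = ln2 / t½ = 0.693147 / 3.55 = 0.1953 hr^-1
Extrapolated tail: C_last / k_e = 2.03 / 0.1953 = 10.394
AUC_0→∞ = 114.4125 + 10.394 = 124.8065 µg/mL·hr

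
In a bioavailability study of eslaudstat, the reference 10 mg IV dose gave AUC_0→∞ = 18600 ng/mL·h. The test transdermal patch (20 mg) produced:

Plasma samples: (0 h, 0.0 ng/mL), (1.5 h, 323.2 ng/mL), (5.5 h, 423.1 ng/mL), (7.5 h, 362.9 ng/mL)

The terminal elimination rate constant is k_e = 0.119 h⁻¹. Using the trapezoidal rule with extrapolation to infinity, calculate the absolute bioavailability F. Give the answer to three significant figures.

F = 0.150

Trapezoidal AUC_0→7.5 (transdermal patch):
  [0→1.5]: (0.0+323.2)/2 × 1.5 = 242.4
  [1.5→5.5]: (323.2+423.1)/2 × 4 = 1492.6
  [5.5→7.5]: (423.1+362.9)/2 × 2 = 786.0
  Sum = 2521.0 ng/mL·h
Tail: C_last/k_e = 362.9/0.119 = 3049.580
AUC_0→∞ (transdermal patch) = 2521.0 + 3049.580 = 5570.58 ng/mL·h
F = (AUC_ev/D_ev)/(AUC_iv/D_iv) = (5570.58/20)/(18600/10) = 278.529/1860 = 0.1497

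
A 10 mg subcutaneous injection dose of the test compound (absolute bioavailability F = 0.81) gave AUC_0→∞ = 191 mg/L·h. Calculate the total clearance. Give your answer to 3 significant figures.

CL = 0.0424 L/h

CL = F × Dose / AUC_0→∞
   = 0.81 × 10 / 191 = 0.0424084 L/h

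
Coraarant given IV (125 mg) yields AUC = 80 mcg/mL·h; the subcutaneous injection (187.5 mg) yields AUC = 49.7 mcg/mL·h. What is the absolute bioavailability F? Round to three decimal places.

F = 0.414

F = (AUC_ev / D_ev) / (AUC_iv / D_iv)
  = (49.7/187.5) / (80/125)
  = 0.265067 / 0.64 = 0.4142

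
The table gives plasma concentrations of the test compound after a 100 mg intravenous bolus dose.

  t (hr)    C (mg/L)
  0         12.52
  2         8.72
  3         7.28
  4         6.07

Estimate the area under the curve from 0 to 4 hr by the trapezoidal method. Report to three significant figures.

Trapezoidal AUC_0→4:
  [0→2]: (12.52+8.72)/2 × 2 = 21.24
  [2→3]: (8.72+7.28)/2 × 1 = 8.0
  [3→4]: (7.28+6.07)/2 × 1 = 6.675
  Sum = 35.915 mg/L·hr

AUC = 35.9 mg/L·hr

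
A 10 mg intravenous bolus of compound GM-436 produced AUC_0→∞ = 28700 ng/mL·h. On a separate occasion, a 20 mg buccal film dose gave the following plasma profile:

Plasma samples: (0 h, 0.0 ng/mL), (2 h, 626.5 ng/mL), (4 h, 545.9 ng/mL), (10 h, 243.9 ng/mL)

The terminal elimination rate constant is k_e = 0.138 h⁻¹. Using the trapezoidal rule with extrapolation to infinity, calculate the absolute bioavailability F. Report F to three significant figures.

F = 0.103

Trapezoidal AUC_0→10 (buccal film):
  [0→2]: (0.0+626.5)/2 × 2 = 626.5
  [2→4]: (626.5+545.9)/2 × 2 = 1172.4
  [4→10]: (545.9+243.9)/2 × 6 = 2369.4
  Sum = 4168.3 ng/mL·h
Tail: C_last/k_e = 243.9/0.138 = 1767.391
AUC_0→∞ (buccal film) = 4168.3 + 1767.391 = 5935.691 ng/mL·h
F = (AUC_ev/D_ev)/(AUC_iv/D_iv) = (5935.691/20)/(28700/10) = 296.78455/2870 = 0.1034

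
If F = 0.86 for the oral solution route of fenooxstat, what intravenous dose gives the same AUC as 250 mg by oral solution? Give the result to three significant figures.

Systemic exposure from an extravascular dose = F × D_ev, so the equivalent IV dose is F × D_ev.
D_iv = F × D_ev = 0.86 × 250 = 215 mg

D_iv = 215 mg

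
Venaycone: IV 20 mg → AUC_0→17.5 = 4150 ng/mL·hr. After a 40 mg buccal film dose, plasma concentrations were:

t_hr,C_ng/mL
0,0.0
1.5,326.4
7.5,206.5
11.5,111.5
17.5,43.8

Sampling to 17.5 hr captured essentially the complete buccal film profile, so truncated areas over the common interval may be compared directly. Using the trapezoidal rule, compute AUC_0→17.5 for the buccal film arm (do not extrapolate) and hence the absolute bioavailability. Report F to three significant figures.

F = 0.355

Trapezoidal AUC_0→17.5 (buccal film):
  [0→1.5]: (0.0+326.4)/2 × 1.5 = 244.8
  [1.5→7.5]: (326.4+206.5)/2 × 6 = 1598.7
  [7.5→11.5]: (206.5+111.5)/2 × 4 = 636.0
  [11.5→17.5]: (111.5+43.8)/2 × 6 = 465.9
  Sum = 2945.4 ng/mL·hr
F = (AUC_ev/D_ev)/(AUC_iv/D_iv) = (2945.4/40)/(4150/20) = 73.635/207.5 = 0.3549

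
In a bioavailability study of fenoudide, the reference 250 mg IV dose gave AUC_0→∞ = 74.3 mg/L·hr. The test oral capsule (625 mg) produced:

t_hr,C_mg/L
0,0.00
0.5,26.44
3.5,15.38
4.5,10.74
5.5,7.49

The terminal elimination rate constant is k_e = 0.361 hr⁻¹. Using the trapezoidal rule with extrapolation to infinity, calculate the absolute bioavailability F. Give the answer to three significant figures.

Trapezoidal AUC_0→5.5 (oral capsule):
  [0→0.5]: (0.00+26.44)/2 × 0.5 = 6.61
  [0.5→3.5]: (26.44+15.38)/2 × 3 = 62.73
  [3.5→4.5]: (15.38+10.74)/2 × 1 = 13.06
  [4.5→5.5]: (10.74+7.49)/2 × 1 = 9.115
  Sum = 91.515 mg/L·hr
Tail: C_last/k_e = 7.49/0.361 = 20.748
AUC_0→∞ (oral capsule) = 91.515 + 20.748 = 112.263 mg/L·hr
F = (AUC_ev/D_ev)/(AUC_iv/D_iv) = (112.263/625)/(74.3/250) = 0.1796208/0.2972 = 0.6044

F = 0.604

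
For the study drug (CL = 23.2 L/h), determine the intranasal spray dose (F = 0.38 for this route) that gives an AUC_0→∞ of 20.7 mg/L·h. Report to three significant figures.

Dose = CL × AUC_0→∞ / F
     = 23.2 × 20.7 / 0.38 = 1263.79 mg

Dose = 1260 mg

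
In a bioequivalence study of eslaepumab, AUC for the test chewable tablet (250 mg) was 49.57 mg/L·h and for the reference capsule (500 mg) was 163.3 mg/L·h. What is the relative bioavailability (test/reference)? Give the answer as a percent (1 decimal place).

F_rel = (AUC_test/D_test) / (AUC_ref/D_ref)
      = (49.57/250) / (163.3/500)
      = 0.19828 / 0.3266 = 0.6071 = 60.71%

F_rel = 60.7%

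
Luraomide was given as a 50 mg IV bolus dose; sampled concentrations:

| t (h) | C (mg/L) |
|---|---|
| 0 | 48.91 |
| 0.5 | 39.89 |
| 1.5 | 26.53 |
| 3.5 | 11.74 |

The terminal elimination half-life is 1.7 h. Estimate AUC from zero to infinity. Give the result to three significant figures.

AUC = 122 mg/L·h

Trapezoidal AUC_0→3.5:
  [0→0.5]: (48.91+39.89)/2 × 0.5 = 22.2
  [0.5→1.5]: (39.89+26.53)/2 × 1 = 33.21
  [1.5→3.5]: (26.53+11.74)/2 × 2 = 38.27
  Sum = 93.68 mg/L·h
k_e = ln2 / t½ = 0.693147 / 1.7 = 0.4077 h^-1
Extrapolated tail: C_last / k_e = 11.74 / 0.4077 = 28.796
AUC_0→∞ = 93.68 + 28.796 = 122.476 mg/L·h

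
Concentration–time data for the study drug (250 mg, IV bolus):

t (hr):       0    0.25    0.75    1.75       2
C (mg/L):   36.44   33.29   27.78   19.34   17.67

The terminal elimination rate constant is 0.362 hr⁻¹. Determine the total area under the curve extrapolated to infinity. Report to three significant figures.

Trapezoidal AUC_0→2:
  [0→0.25]: (36.44+33.29)/2 × 0.25 = 8.71625
  [0.25→0.75]: (33.29+27.78)/2 × 0.5 = 15.2675
  [0.75→1.75]: (27.78+19.34)/2 × 1 = 23.56
  [1.75→2]: (19.34+17.67)/2 × 0.25 = 4.62625
  Sum = 52.17 mg/L·hr
Extrapolated tail: C_last / k_e = 17.67 / 0.362 = 48.812
AUC_0→∞ = 52.17 + 48.812 = 100.982 mg/L·hr

AUC = 101 mg/L·hr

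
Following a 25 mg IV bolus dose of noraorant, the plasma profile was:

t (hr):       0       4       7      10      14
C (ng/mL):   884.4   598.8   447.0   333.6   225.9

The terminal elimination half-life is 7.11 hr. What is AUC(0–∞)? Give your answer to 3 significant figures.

AUC = 9140 ng/mL·hr

Trapezoidal AUC_0→14:
  [0→4]: (884.4+598.8)/2 × 4 = 2966.4
  [4→7]: (598.8+447.0)/2 × 3 = 1568.7
  [7→10]: (447.0+333.6)/2 × 3 = 1170.9
  [10→14]: (333.6+225.9)/2 × 4 = 1119.0
  Sum = 6825.0 ng/mL·hr
k_e = ln2 / t½ = 0.693147 / 7.11 = 0.0975 hr^-1
Extrapolated tail: C_last / k_e = 225.9 / 0.0975 = 2316.923
AUC_0→∞ = 6825.0 + 2316.923 = 9141.923 ng/mL·hr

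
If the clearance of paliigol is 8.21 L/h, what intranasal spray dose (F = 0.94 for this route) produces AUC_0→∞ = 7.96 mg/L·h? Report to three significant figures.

Dose = CL × AUC_0→∞ / F
     = 8.21 × 7.96 / 0.94 = 69.523 mg

Dose = 69.5 mg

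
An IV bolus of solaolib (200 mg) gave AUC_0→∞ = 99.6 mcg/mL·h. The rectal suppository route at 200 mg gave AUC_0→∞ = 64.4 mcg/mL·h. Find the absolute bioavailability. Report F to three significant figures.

F = 0.647

F = (AUC_ev / D_ev) / (AUC_iv / D_iv)
  = (64.4/200) / (99.6/200)
  = 0.322 / 0.498 = 0.6466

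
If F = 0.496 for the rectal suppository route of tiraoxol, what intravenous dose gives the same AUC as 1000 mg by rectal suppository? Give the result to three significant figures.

D_iv = 496 mg

Systemic exposure from an extravascular dose = F × D_ev, so the equivalent IV dose is F × D_ev.
D_iv = F × D_ev = 0.496 × 1000 = 496 mg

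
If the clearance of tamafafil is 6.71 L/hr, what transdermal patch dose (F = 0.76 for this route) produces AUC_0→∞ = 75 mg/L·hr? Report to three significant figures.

Dose = 662 mg

Dose = CL × AUC_0→∞ / F
     = 6.71 × 75 / 0.76 = 662.171 mg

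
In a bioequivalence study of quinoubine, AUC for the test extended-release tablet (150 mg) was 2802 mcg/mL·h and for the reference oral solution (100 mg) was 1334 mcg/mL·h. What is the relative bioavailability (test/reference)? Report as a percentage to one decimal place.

F_rel = (AUC_test/D_test) / (AUC_ref/D_ref)
      = (2802/150) / (1334/100)
      = 18.68 / 13.34 = 1.4003 = 140.03%

F_rel = 140.0%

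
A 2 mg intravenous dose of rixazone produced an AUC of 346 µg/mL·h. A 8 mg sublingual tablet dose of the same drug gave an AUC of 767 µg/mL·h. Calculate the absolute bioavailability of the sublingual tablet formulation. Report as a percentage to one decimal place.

F = 55.4%

F = (AUC_ev / D_ev) / (AUC_iv / D_iv)
  = (767/8) / (346/2)
  = 95.875 / 173 = 0.5542
  = 55.42%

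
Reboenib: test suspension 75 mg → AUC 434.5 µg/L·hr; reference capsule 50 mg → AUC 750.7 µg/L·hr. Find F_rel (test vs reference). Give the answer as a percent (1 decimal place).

F_rel = (AUC_test/D_test) / (AUC_ref/D_ref)
      = (434.5/75) / (750.7/50)
      = 5.79333 / 15.014 = 0.3859 = 38.59%

F_rel = 38.6%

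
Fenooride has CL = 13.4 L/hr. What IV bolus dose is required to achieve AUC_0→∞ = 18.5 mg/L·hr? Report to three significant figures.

Dose = 248 mg

Dose_iv = CL × AUC_0→∞
     = 13.4 × 18.5 = 247.9 mg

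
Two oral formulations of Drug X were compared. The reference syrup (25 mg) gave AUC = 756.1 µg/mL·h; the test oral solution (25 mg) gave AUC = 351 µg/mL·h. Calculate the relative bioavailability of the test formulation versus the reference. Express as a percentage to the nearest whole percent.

F_rel = (AUC_test/D_test) / (AUC_ref/D_ref)
      = (351/25) / (756.1/25)
      = 14.04 / 30.244 = 0.4642 = 46.42%

F_rel = 46%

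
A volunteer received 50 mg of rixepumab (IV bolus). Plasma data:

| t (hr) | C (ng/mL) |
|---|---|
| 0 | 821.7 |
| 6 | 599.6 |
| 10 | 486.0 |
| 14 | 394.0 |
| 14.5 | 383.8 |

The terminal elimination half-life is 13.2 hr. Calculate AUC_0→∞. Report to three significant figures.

Trapezoidal AUC_0→14.5:
  [0→6]: (821.7+599.6)/2 × 6 = 4263.9
  [6→10]: (599.6+486.0)/2 × 4 = 2171.2
  [10→14]: (486.0+394.0)/2 × 4 = 1760.0
  [14→14.5]: (394.0+383.8)/2 × 0.5 = 194.45
  Sum = 8389.55 ng/mL·hr
k_e = ln2 / t½ = 0.693147 / 13.2 = 0.0525 hr^-1
Extrapolated tail: C_last / k_e = 383.8 / 0.0525 = 7310.476
AUC_0→∞ = 8389.55 + 7310.476 = 15700.026 ng/mL·hr

AUC = 15700 ng/mL·hr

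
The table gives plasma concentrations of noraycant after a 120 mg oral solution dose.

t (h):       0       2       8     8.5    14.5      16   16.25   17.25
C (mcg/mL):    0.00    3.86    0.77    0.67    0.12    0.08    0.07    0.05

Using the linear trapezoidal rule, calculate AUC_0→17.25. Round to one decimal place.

AUC = 20.7 mcg/mL·h

Trapezoidal AUC_0→17.25:
  [0→2]: (0.00+3.86)/2 × 2 = 3.86
  [2→8]: (3.86+0.77)/2 × 6 = 13.89
  [8→8.5]: (0.77+0.67)/2 × 0.5 = 0.36
  [8.5→14.5]: (0.67+0.12)/2 × 6 = 2.37
  [14.5→16]: (0.12+0.08)/2 × 1.5 = 0.15
  [16→16.25]: (0.08+0.07)/2 × 0.25 = 0.01875
  [16.25→17.25]: (0.07+0.05)/2 × 1 = 0.06
  Sum = 20.70875 mcg/mL·h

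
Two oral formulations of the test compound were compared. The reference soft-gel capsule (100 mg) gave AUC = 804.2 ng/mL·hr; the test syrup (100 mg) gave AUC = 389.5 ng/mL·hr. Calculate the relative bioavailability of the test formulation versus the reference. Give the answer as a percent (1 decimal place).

F_rel = (AUC_test/D_test) / (AUC_ref/D_ref)
      = (389.5/100) / (804.2/100)
      = 3.895 / 8.042 = 0.4843 = 48.43%

F_rel = 48.4%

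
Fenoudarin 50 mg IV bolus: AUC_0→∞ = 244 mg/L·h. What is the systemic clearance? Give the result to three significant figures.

CL = 0.205 L/h

CL = Dose_iv / AUC_0→∞
   = 50 / 244 = 0.204918 L/h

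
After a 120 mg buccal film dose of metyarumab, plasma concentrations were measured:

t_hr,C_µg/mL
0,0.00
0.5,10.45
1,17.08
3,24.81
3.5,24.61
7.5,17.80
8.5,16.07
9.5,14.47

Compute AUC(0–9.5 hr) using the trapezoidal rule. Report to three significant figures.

Trapezoidal AUC_0→9.5:
  [0→0.5]: (0.00+10.45)/2 × 0.5 = 2.6125
  [0.5→1]: (10.45+17.08)/2 × 0.5 = 6.8825
  [1→3]: (17.08+24.81)/2 × 2 = 41.89
  [3→3.5]: (24.81+24.61)/2 × 0.5 = 12.355
  [3.5→7.5]: (24.61+17.80)/2 × 4 = 84.82
  [7.5→8.5]: (17.80+16.07)/2 × 1 = 16.935
  [8.5→9.5]: (16.07+14.47)/2 × 1 = 15.27
  Sum = 180.765 µg/mL·hr

AUC = 181 µg/mL·hr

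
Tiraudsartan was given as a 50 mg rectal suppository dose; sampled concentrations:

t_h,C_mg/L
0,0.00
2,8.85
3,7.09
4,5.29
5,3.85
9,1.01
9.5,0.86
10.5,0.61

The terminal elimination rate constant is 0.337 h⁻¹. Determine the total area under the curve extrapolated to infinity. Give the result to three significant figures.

AUC = 40.3 mg/L·h

Trapezoidal AUC_0→10.5:
  [0→2]: (0.00+8.85)/2 × 2 = 8.85
  [2→3]: (8.85+7.09)/2 × 1 = 7.97
  [3→4]: (7.09+5.29)/2 × 1 = 6.19
  [4→5]: (5.29+3.85)/2 × 1 = 4.57
  [5→9]: (3.85+1.01)/2 × 4 = 9.72
  [9→9.5]: (1.01+0.86)/2 × 0.5 = 0.4675
  [9.5→10.5]: (0.86+0.61)/2 × 1 = 0.735
  Sum = 38.5025 mg/L·h
Extrapolated tail: C_last / k_e = 0.61 / 0.337 = 1.810
AUC_0→∞ = 38.5025 + 1.810 = 40.3125 mg/L·h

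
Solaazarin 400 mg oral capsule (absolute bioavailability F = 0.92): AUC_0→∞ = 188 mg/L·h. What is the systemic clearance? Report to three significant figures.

CL = 1.96 L/h

CL = F × Dose / AUC_0→∞
   = 0.92 × 400 / 188 = 1.95745 L/h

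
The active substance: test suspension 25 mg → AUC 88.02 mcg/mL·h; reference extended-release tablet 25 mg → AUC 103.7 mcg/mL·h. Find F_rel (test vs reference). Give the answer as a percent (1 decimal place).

F_rel = (AUC_test/D_test) / (AUC_ref/D_ref)
      = (88.02/25) / (103.7/25)
      = 3.5208 / 4.148 = 0.8488 = 84.88%

F_rel = 84.9%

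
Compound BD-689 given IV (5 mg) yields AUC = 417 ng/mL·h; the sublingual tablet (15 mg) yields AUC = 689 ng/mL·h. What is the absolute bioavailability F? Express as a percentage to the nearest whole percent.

F = (AUC_ev / D_ev) / (AUC_iv / D_iv)
  = (689/15) / (417/5)
  = 45.9333 / 83.4 = 0.5508
  = 55.08%

F = 55%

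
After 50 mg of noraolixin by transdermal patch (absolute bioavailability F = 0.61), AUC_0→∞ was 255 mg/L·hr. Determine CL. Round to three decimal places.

CL = F × Dose / AUC_0→∞
   = 0.61 × 50 / 255 = 0.119608 L/hr

CL = 0.120 L/hr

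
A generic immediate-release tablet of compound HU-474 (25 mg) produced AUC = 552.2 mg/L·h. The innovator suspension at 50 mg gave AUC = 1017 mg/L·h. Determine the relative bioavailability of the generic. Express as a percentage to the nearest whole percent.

F_rel = 109%

F_rel = (AUC_test/D_test) / (AUC_ref/D_ref)
      = (552.2/25) / (1017/50)
      = 22.088 / 20.34 = 1.0859 = 108.59%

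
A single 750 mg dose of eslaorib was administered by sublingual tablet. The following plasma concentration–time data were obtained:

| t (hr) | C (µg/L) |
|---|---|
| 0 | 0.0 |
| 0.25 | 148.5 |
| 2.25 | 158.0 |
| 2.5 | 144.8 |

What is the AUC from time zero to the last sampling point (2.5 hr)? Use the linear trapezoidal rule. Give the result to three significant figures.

AUC = 363 µg/L·hr

Trapezoidal AUC_0→2.5:
  [0→0.25]: (0.0+148.5)/2 × 0.25 = 18.5625
  [0.25→2.25]: (148.5+158.0)/2 × 2 = 306.5
  [2.25→2.5]: (158.0+144.8)/2 × 0.25 = 37.85
  Sum = 362.9125 µg/L·hr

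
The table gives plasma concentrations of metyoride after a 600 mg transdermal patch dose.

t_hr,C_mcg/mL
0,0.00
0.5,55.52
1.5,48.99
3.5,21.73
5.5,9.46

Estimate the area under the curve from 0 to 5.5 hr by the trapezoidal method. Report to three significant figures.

Trapezoidal AUC_0→5.5:
  [0→0.5]: (0.00+55.52)/2 × 0.5 = 13.88
  [0.5→1.5]: (55.52+48.99)/2 × 1 = 52.255
  [1.5→3.5]: (48.99+21.73)/2 × 2 = 70.72
  [3.5→5.5]: (21.73+9.46)/2 × 2 = 31.19
  Sum = 168.045 mcg/mL·hr

AUC = 168 mcg/mL·hr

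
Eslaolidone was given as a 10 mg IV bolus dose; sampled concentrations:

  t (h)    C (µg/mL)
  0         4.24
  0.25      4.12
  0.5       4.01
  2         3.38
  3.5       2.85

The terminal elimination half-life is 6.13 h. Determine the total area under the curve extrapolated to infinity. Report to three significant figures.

AUC = 37.5 µg/mL·h

Trapezoidal AUC_0→3.5:
  [0→0.25]: (4.24+4.12)/2 × 0.25 = 1.045
  [0.25→0.5]: (4.12+4.01)/2 × 0.25 = 1.01625
  [0.5→2]: (4.01+3.38)/2 × 1.5 = 5.5425
  [2→3.5]: (3.38+2.85)/2 × 1.5 = 4.6725
  Sum = 12.27625 µg/mL·h
k_e = ln2 / t½ = 0.693147 / 6.13 = 0.1131 h^-1
Extrapolated tail: C_last / k_e = 2.85 / 0.1131 = 25.199
AUC_0→∞ = 12.27625 + 25.199 = 37.47525 µg/mL·h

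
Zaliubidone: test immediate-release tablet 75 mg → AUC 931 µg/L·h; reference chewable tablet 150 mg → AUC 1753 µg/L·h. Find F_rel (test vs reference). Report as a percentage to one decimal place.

F_rel = 106.2%

F_rel = (AUC_test/D_test) / (AUC_ref/D_ref)
      = (931/75) / (1753/150)
      = 12.4133 / 11.6867 = 1.0622 = 106.22%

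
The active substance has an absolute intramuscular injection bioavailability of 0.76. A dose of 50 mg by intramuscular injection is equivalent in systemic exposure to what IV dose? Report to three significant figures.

Systemic exposure from an extravascular dose = F × D_ev, so the equivalent IV dose is F × D_ev.
D_iv = F × D_ev = 0.76 × 50 = 38 mg

D_iv = 38.0 mg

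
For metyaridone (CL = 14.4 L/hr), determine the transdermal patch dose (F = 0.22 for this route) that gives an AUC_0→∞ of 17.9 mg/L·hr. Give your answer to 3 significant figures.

Dose = 1170 mg

Dose = CL × AUC_0→∞ / F
     = 14.4 × 17.9 / 0.22 = 1171.64 mg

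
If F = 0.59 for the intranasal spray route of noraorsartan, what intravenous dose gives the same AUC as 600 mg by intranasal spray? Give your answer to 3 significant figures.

Systemic exposure from an extravascular dose = F × D_ev, so the equivalent IV dose is F × D_ev.
D_iv = F × D_ev = 0.59 × 600 = 354 mg

D_iv = 354 mg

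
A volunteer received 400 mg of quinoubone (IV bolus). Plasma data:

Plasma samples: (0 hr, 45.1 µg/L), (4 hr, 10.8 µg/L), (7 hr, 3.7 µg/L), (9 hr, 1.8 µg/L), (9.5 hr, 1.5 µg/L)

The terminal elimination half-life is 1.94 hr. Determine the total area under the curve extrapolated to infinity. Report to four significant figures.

Trapezoidal AUC_0→9.5:
  [0→4]: (45.1+10.8)/2 × 4 = 111.8
  [4→7]: (10.8+3.7)/2 × 3 = 21.75
  [7→9]: (3.7+1.8)/2 × 2 = 5.5
  [9→9.5]: (1.8+1.5)/2 × 0.5 = 0.825
  Sum = 139.875 µg/L·hr
k_e = ln2 / t½ = 0.693147 / 1.94 = 0.3573 hr^-1
Extrapolated tail: C_last / k_e = 1.5 / 0.3573 = 4.198
AUC_0→∞ = 139.875 + 4.198 = 144.073 µg/L·hr

AUC = 144.1 µg/L·hr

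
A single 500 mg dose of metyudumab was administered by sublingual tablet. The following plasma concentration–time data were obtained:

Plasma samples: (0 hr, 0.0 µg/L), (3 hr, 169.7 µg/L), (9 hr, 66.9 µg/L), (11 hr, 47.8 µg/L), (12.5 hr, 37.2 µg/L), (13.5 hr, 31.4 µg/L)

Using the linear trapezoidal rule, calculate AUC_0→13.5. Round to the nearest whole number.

Trapezoidal AUC_0→13.5:
  [0→3]: (0.0+169.7)/2 × 3 = 254.55
  [3→9]: (169.7+66.9)/2 × 6 = 709.8
  [9→11]: (66.9+47.8)/2 × 2 = 114.7
  [11→12.5]: (47.8+37.2)/2 × 1.5 = 63.75
  [12.5→13.5]: (37.2+31.4)/2 × 1 = 34.3
  Sum = 1177.1 µg/L·hr

AUC = 1177 µg/L·hr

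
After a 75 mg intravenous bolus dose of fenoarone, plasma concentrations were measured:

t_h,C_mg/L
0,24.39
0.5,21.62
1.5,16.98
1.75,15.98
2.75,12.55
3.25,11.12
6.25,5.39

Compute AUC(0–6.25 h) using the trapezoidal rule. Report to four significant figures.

AUC = 79.87 mg/L·h

Trapezoidal AUC_0→6.25:
  [0→0.5]: (24.39+21.62)/2 × 0.5 = 11.5025
  [0.5→1.5]: (21.62+16.98)/2 × 1 = 19.3
  [1.5→1.75]: (16.98+15.98)/2 × 0.25 = 4.12
  [1.75→2.75]: (15.98+12.55)/2 × 1 = 14.265
  [2.75→3.25]: (12.55+11.12)/2 × 0.5 = 5.9175
  [3.25→6.25]: (11.12+5.39)/2 × 3 = 24.765
  Sum = 79.87 mg/L·h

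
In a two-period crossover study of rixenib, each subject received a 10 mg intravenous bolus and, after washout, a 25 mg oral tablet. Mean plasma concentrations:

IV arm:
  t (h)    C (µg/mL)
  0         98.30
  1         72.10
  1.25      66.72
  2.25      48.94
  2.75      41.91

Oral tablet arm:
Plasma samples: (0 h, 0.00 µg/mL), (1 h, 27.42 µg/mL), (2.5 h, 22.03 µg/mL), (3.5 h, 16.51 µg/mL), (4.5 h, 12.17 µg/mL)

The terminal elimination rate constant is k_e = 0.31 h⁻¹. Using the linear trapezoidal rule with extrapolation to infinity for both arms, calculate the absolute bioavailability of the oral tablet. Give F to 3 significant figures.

F = 0.155

Trapezoidal AUC_0→2.75 (IV):
  [0→1]: (98.30+72.10)/2 × 1 = 85.2
  [1→1.25]: (72.10+66.72)/2 × 0.25 = 17.3525
  [1.25→2.25]: (66.72+48.94)/2 × 1 = 57.83
  [2.25→2.75]: (48.94+41.91)/2 × 0.5 = 22.7125
  Sum = 183.095 µg/mL·h
IV tail: 41.91/0.31 = 135.194; AUC_iv,0→∞ = 183.095 + 135.194 = 318.289 µg/mL·h
Trapezoidal AUC_0→4.5 (oral tablet):
  [0→1]: (0.00+27.42)/2 × 1 = 13.71
  [1→2.5]: (27.42+22.03)/2 × 1.5 = 37.0875
  [2.5→3.5]: (22.03+16.51)/2 × 1 = 19.27
  [3.5→4.5]: (16.51+12.17)/2 × 1 = 14.34
  Sum = 84.4075 µg/mL·h
oral tablet tail: 12.17/0.31 = 39.258; AUC_ev,0→∞ = 84.4075 + 39.258 = 123.6655 µg/mL·h
F = (AUC_ev/D_ev)/(AUC_iv/D_iv) = (123.6655/25)/(318.289/10) = 4.94662/31.8289 = 0.1554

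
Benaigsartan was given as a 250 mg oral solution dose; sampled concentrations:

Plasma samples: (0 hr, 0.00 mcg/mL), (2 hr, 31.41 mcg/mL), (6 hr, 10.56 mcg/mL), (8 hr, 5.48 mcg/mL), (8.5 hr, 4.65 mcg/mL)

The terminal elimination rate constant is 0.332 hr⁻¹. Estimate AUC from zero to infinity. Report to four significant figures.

AUC = 147.9 mcg/mL·hr

Trapezoidal AUC_0→8.5:
  [0→2]: (0.00+31.41)/2 × 2 = 31.41
  [2→6]: (31.41+10.56)/2 × 4 = 83.94
  [6→8]: (10.56+5.48)/2 × 2 = 16.04
  [8→8.5]: (5.48+4.65)/2 × 0.5 = 2.5325
  Sum = 133.9225 mcg/mL·hr
Extrapolated tail: C_last / k_e = 4.65 / 0.332 = 14.006
AUC_0→∞ = 133.9225 + 14.006 = 147.9285 mcg/mL·hr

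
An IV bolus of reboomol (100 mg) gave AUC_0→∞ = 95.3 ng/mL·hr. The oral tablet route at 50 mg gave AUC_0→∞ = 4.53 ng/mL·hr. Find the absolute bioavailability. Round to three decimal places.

F = 0.095

F = (AUC_ev / D_ev) / (AUC_iv / D_iv)
  = (4.53/50) / (95.3/100)
  = 0.0906 / 0.953 = 0.0951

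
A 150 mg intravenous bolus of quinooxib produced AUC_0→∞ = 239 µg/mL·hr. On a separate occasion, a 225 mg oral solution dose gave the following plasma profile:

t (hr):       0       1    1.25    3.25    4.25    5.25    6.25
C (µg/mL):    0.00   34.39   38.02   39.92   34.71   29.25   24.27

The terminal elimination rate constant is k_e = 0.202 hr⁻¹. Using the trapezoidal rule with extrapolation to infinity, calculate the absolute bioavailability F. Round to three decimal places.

F = 0.894

Trapezoidal AUC_0→6.25 (oral solution):
  [0→1]: (0.00+34.39)/2 × 1 = 17.195
  [1→1.25]: (34.39+38.02)/2 × 0.25 = 9.05125
  [1.25→3.25]: (38.02+39.92)/2 × 2 = 77.94
  [3.25→4.25]: (39.92+34.71)/2 × 1 = 37.315
  [4.25→5.25]: (34.71+29.25)/2 × 1 = 31.98
  [5.25→6.25]: (29.25+24.27)/2 × 1 = 26.76
  Sum = 200.24125 µg/mL·hr
Tail: C_last/k_e = 24.27/0.202 = 120.149
AUC_0→∞ (oral solution) = 200.24125 + 120.149 = 320.39025 µg/mL·hr
F = (AUC_ev/D_ev)/(AUC_iv/D_iv) = (320.39025/225)/(239/150) = 1.42396/1.59333 = 0.8937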